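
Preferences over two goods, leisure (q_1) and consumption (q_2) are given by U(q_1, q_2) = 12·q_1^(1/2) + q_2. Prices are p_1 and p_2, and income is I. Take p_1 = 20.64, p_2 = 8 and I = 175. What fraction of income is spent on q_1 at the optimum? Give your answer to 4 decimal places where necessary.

Plugging in: q_1* = (6·8/20.64)² = 5.4083, q_2* = 7.9215.
Expenditure on q_1: 20.64·5.4083 = 111.6279; share = 0.6379.

share on q_1 = 0.6379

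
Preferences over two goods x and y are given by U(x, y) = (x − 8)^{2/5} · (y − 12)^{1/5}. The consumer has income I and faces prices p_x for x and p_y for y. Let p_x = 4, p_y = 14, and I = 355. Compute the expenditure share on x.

Substituting into the budget: x* = 8 + 2/3·(I − 8·p_x − 12·p_y)/p_x, and y* = 12 + 1/3·(…)/p_y.
Discretionary income = 355 − 8·4 − 12·14 = 155; x* = 8 + 2/3·155/4 = 33.8333; y* = 12 + 1/3·155/14 = 15.6905.
Expenditure on x: 4·33.8333 = 135.3333; share = 0.3812.

share on x = 0.3812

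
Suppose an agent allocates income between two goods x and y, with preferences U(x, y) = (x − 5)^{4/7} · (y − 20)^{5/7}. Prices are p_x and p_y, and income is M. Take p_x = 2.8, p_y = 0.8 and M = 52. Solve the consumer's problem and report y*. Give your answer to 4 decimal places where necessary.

y* = 35.2778

This is Cobb-Douglas in (x−5, y−20): tangency gives 4/7·p_y·(y−20) = 5/7·p_x·(x−5).
After buying the subsistence bundle (5, 20), a share 4/9 of the remaining income goes to x: x* = 5 + 4/9·(M − 5p_x − 20p_y)/p_x.
Discretionary income = 52 − 5·2.8 − 20·0.8 = 22; y* = 20 + 5/9·22/0.8 = 35.2778.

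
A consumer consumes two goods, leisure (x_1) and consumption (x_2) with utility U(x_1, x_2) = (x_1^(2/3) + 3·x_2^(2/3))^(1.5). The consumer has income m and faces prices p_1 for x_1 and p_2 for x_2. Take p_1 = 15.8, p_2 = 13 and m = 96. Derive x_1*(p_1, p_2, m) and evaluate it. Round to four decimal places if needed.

MU_x_1 ∝ x_1^(-1/3), MU_x_2 ∝ 3·x_2^(-1/3), so MRS = (1/3)·(x_2/x_1)^(1/3) = p_1/p_2.
Solve for the ratio: x_2/x_1 = [3·p_1/p_2]^(3).
With the ratio pinned down, the budget gives x_1* = m/(p_1 + p_2·(x_2/x_1)) and x_2* = (x_2/x_1)·x_1*.
Numerically x_2/x_1 = 48.473566, so x_1* = 96/(15.8 + 13·48.473566) = 0.1486.

x_1* = 0.1486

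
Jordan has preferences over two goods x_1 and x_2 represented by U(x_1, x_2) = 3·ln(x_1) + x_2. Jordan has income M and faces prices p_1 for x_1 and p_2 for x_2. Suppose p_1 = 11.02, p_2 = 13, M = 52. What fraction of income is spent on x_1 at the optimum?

share on x_1 = 0.75

MU_x_1 = 3/x_1, MU_x_2 = 1. Tangency: 3/x_1 = p_1/p_2.
So x_1*(p_1,p_2) = 3·p_2/p_1, independent of income; and x_2* = (M − 3·p_2)/p_2.
At the given prices: x_1* = 3·13/11.02 = 3.539, and x_2* = 1.
Expenditure on x_1: 11.02·3.539 = 39; share = 0.75.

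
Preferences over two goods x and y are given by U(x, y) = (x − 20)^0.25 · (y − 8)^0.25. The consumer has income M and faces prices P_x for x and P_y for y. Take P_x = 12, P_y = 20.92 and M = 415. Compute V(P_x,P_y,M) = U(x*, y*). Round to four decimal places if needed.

V = 0.491

Let x' = x−20, y' = y−8. MRS = y'/x' = P_x/P_y.
After buying the subsistence bundle (20, 8), a share 0.5 of the remaining income goes to x: x* = 20 + 0.5·(M − 20P_x − 8P_y)/P_x.
Discretionary income = 415 − 20·12 − 8·20.92 = 7.64; x* = 20 + 0.5·7.64/12 = 20.3183; y* = 8 + 0.5·7.64/20.92 = 8.1826.
Utility at the optimum: U(20.3183, 8.1826) = 0.491.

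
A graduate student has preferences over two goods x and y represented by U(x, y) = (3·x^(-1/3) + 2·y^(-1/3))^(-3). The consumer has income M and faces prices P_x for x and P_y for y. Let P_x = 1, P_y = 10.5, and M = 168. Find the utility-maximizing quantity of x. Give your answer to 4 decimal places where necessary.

x* = 72.162

MRS = MU_x/MU_y = (3/2)·(y/x)^(4/3). Set equal to P_x/P_y.
Solve for the ratio: y/x = [(2/3)·P_x/P_y]^(0.75).
With the ratio pinned down, the budget gives x* = M/(P_x + P_y·(y/x)) and y* = (y/x)·x*.
Numerically y/x = 0.126485, so x* = 168/(1 + 10.5·0.126485) = 72.162.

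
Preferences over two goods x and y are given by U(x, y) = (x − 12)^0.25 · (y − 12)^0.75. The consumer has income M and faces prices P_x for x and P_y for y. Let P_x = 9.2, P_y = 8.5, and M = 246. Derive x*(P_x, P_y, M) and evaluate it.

x* = 12.913

MRS = (1/3)·(y−12)/(x−12). Tangency with P_x/P_y gives y−12 = 3·(P_x/P_y)·(x−12).
Substituting into the budget: x* = 12 + 0.25·(M − 12·P_x − 12·P_y)/P_x, and y* = 12 + 0.75·(…)/P_y.
Discretionary income = 246 − 12·9.2 − 12·8.5 = 33.6; x* = 12 + 0.25·33.6/9.2 = 12.913.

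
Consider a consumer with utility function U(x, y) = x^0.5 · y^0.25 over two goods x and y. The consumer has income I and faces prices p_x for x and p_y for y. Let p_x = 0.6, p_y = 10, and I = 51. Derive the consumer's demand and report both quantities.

x* = 56.6667, y* = 1.7

Tangency: MRS = 2·y/x = p_x/p_y.
Rearranging, p_y·y = (1/2)·p_x·x. Substituting into the budget gives p_x·x·(1 + (1/2)) = I.
Demand: x*(p_x,p_y,I) = 2/3·I/p_x and y* = 1/3·I/p_y.
At p_x=0.6, p_y=10, I=51: x* = 2/3·51/0.6 = 56.6667, y* = 1.7.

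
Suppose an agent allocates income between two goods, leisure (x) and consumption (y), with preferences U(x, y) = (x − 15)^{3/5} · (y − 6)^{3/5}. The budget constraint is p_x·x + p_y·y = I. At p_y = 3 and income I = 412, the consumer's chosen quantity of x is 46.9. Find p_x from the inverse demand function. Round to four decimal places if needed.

MRS = (y−6)/(x−15). Tangency with p_x/p_y gives y−6 = (p_x/p_y)·(x−15).
Substituting into the budget: x* = 15 + 0.5·(I − 15·p_x − 6·p_y)/p_x, and y* = 6 + 0.5·(…)/p_y.
Set x* = 46.9 in the demand function and solve for p_x: p_x = 5.

p_x = 5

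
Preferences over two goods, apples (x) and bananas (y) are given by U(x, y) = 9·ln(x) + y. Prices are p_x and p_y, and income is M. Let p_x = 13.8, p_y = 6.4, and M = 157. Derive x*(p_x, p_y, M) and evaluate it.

Set MRS = p_x/p_y: (9/x)/1 = p_x/p_y.
So x*(p_x,p_y) = 9·p_y/p_x, independent of income; and y* = (M − 9·p_y)/p_y.
At the given prices: x* = 9·6.4/13.8 = 4.1739.

x* = 4.1739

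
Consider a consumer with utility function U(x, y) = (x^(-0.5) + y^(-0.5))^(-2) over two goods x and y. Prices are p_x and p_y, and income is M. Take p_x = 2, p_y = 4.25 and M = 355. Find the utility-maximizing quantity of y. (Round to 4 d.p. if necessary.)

From the CES first-order condition, (y/x)^(1.5) = p_x/p_y.
Hence y/x = (p_x/p_y)^(1/(1.5)), i.e. raised to the 2/3 power.
Substitute y = (y/x)·x into the budget: x* = M/(p_x + p_y·(y/x)).
Numerically y/x = 0.605007, so x* = 355/(2 + 4.25·0.605007) = 77.6587 and y* = 0.605007·77.6587 = 46.9841.

y* = 46.9841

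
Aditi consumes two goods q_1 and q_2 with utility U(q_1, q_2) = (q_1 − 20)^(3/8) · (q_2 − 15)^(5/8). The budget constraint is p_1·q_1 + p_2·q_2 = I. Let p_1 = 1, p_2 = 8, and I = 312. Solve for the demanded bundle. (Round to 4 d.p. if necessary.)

q_1* = 84.5, q_2* = 28.4375

MRS = (3/5)·(q_2−15)/(q_1−20). Tangency with p_1/p_2 gives q_2−15 = (5/3)·(p_1/p_2)·(q_1−20).
Substituting into the budget: q_1* = 20 + 0.375·(I − 20·p_1 − 15·p_2)/p_1, and q_2* = 15 + 0.625·(…)/p_2.
Discretionary income = 312 − 20·1 − 15·8 = 172; q_1* = 20 + 0.375·172/1 = 84.5; q_2* = 15 + 0.625·172/8 = 28.4375.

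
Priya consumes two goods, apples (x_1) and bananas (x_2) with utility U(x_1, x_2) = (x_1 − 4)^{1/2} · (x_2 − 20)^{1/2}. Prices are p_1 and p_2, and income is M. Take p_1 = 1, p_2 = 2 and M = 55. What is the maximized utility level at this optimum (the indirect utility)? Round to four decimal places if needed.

Let x_1' = x_1−4, x_2' = x_2−20. MRS = x_2'/x_1' = p_1/p_2.
Substituting into the budget: x_1* = 4 + 0.5·(M − 4·p_1 − 20·p_2)/p_1, and x_2* = 20 + 0.5·(…)/p_2.
Discretionary income = 55 − 4·1 − 20·2 = 11; x_1* = 4 + 0.5·11/1 = 9.5; x_2* = 20 + 0.5·11/2 = 22.75.
Utility at the optimum: U(9.5, 22.75) = 3.8891.

V = 3.8891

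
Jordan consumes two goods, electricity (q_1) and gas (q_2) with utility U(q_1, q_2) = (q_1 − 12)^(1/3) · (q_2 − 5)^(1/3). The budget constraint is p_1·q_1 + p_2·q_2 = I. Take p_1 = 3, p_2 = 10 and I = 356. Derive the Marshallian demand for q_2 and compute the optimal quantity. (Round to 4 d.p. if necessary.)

Discretionary income = 356 − 12·3 − 5·10 = 270; q_2* = 5 + 0.5·270/10 = 18.5.

q_2* = 18.5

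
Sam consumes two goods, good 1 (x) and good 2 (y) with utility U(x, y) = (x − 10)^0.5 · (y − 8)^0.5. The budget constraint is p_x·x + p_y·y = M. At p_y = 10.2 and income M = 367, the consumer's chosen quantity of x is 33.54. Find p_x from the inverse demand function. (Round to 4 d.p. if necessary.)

p_x = 5

This is Cobb-Douglas in (x−10, y−8): tangency gives 0.5·p_y·(y−8) = 0.5·p_x·(x−10).
Substituting into the budget: x* = 10 + 0.5·(M − 10·p_x − 8·p_y)/p_x, and y* = 8 + 0.5·(…)/p_y.
Set x* = 33.54 in the demand function and solve for p_x: p_x = 5.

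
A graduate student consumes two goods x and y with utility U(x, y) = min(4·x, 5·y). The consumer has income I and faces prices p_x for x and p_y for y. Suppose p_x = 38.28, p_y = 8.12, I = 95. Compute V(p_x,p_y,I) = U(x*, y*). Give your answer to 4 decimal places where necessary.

V = 8.4867

With perfect complements, no substitution: consume in ratio x:y = 5:4.
Budget: p_x·x + p_y·(4/5)·x = I, so (5·p_x + 4·p_y)·x = 5·I.
Demand: x*(p_x,p_y,I) = 5·I/(5·p_x + 4·p_y), y* = 4·I/(5·p_x + 4·p_y).
Here 5·38.28 + 4·8.12 = 223.88, giving x* = 2.1217 and y* = 1.6973.
Utility at the optimum: U(2.1217, 1.6973) = 8.4867.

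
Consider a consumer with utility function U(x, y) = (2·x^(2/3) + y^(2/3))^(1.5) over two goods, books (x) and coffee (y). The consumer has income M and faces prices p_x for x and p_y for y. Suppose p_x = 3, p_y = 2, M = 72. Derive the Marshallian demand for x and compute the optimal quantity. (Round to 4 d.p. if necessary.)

Numerically y/x = 0.421875, so x* = 72/(3 + 2·0.421875) = 18.7317.

x* = 18.7317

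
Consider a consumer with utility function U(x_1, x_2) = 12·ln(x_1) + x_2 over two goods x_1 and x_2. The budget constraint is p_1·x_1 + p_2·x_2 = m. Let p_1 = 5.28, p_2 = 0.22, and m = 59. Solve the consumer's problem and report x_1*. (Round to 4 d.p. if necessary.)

So x_1*(p_1,p_2) = 12·p_2/p_1, independent of income; and x_2* = (m − 12·p_2)/p_2.
At the given prices: x_1* = 12·0.22/5.28 = 0.5.

x_1* = 0.5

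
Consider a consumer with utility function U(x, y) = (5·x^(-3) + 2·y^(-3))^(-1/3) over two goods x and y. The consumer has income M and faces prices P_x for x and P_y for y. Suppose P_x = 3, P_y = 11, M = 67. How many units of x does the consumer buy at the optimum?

Numerically y/x = 0.574708, so x* = 67/(3 + 11·0.574708) = 7.1875.

x* = 7.1875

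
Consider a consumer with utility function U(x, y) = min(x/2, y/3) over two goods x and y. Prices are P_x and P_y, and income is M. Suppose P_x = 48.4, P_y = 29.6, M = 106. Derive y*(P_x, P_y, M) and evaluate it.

y* = 1.7134

With perfect complements, no substitution: consume in ratio x:y = 2:3.
Budget: P_x·x + P_y·(3/2)·x = M, so (2·P_x + 3·P_y)·x = 2·M.
Demand: x*(P_x,P_y,M) = 2·M/(2·P_x + 3·P_y), y* = 3·M/(2·P_x + 3·P_y).
Here 2·48.4 + 3·29.6 = 185.6, giving y* = 1.7134.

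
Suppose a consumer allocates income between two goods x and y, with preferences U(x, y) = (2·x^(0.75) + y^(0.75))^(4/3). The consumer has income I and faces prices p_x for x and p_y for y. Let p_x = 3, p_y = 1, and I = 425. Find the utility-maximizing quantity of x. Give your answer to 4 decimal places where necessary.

From the CES first-order condition, 2·(y/x)^(0.25) = p_x/p_y.
Hence y/x = ((1/2)·p_x/p_y)^(1/(0.25)), i.e. raised to the 4 power.
Substitute y = (y/x)·x into the budget: x* = I/(p_x + p_y·(y/x)).
Numerically y/x = 5.0625, so x* = 425/(3 + 1·5.0625) = 52.7132.

x* = 52.7132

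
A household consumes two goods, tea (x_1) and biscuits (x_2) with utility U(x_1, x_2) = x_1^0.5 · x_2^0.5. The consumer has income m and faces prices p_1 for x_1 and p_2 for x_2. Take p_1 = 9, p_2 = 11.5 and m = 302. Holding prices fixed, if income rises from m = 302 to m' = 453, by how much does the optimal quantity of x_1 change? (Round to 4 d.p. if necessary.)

Δx_1* = 8.3889

Demand: x_1*(p_1,p_2,m) = 0.5·m/p_1 and x_2* = 0.5·m/p_2.
At p_1=9, p_2=11.5, m=302: x_1* = 0.5·302/9 = 16.7778.
At m' = 453: x_1* = 25.1667. Change: 25.1667 − 16.7778 = 8.3889.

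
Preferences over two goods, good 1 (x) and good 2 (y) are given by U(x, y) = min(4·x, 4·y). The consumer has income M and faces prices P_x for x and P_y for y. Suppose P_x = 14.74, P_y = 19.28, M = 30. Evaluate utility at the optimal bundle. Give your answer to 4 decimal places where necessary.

V = 3.5273

With perfect complements, no substitution: consume in ratio x:y = 4:4.
Budget: P_x·x + P_y·x = M, so (4·P_x + 4·P_y)·x = 4·M.
Demand: x*(P_x,P_y,M) = 4·M/(4·P_x + 4·P_y), y* = 4·M/(4·P_x + 4·P_y).
Here 4·14.74 + 4·19.28 = 136.08, giving x* = 0.8818 and y* = 0.8818.
Utility at the optimum: U(0.8818, 0.8818) = 3.5273.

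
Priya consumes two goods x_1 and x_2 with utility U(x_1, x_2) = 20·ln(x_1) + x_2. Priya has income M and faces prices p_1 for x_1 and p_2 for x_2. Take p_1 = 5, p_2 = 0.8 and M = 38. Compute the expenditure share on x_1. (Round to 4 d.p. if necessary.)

share on x_1 = 0.4211

MU_x_1 = 20/x_1, MU_x_2 = 1. Tangency: 20/x_1 = p_1/p_2.
So x_1*(p_1,p_2) = 20·p_2/p_1, independent of income; and x_2* = (M − 20·p_2)/p_2.
At the given prices: x_1* = 20·0.8/5 = 3.2, and x_2* = 27.5.
Expenditure on x_1: 5·3.2 = 16; share = 0.4211.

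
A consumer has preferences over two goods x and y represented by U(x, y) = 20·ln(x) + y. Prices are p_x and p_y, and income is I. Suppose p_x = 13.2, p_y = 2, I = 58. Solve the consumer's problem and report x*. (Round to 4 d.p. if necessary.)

Set MRS = p_x/p_y: (20/x)/1 = p_x/p_y.
So x*(p_x,p_y) = 20·p_y/p_x, independent of income; and y* = (I − 20·p_y)/p_y.
At the given prices: x* = 20·2/13.2 = 3.0303.

x* = 3.0303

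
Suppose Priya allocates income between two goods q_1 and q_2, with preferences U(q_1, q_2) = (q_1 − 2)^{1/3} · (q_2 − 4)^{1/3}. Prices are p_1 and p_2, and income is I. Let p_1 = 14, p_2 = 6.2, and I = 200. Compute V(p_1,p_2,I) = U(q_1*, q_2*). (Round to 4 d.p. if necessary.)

Let q_1' = q_1−2, q_2' = q_2−4. MRS = q_2'/q_1' = p_1/p_2.
After buying the subsistence bundle (2, 4), a share 0.5 of the remaining income goes to q_1: q_1* = 2 + 0.5·(I − 2p_1 − 4p_2)/p_1.
Discretionary income = 200 − 2·14 − 4·6.2 = 147.2; q_1* = 2 + 0.5·147.2/14 = 7.2571; q_2* = 4 + 0.5·147.2/6.2 = 15.871.
Utility at the optimum: U(7.2571, 15.871) = 3.9665.

V = 3.9665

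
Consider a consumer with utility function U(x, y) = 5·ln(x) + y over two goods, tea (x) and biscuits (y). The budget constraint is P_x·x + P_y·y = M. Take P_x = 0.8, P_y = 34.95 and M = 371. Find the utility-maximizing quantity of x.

So x*(P_x,P_y) = 5·P_y/P_x, independent of income; and y* = (M − 5·P_y)/P_y.
At the given prices: x* = 5·34.95/0.8 = 218.4375.

x* = 218.4375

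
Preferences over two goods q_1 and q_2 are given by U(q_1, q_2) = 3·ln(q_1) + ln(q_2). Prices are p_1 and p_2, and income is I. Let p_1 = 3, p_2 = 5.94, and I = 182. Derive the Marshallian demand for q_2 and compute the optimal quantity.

q_2* = 7.6599

The MRS is 3·q_2/q_1. Set MRS = p_1/p_2.
So 3·p_2·q_2 = p_1·q_1; combined with the budget, a share 0.75 of income goes to q_1.
Demand: q_1*(p_1,p_2,I) = 0.75·I/p_1 and q_2* = 0.25·I/p_2.
At p_1=3, p_2=5.94, I=182: q_2* = 0.25·182/5.94 = 7.6599.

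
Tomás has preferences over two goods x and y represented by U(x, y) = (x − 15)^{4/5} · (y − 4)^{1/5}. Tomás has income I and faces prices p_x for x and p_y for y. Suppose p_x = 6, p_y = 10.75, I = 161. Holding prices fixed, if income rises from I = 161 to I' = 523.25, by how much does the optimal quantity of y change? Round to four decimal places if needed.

Δy* = 6.7395

Let x' = x−15, y' = y−4. MRS = 4·y'/x' = p_x/p_y.
Substituting into the budget: x* = 15 + 0.8·(I − 15·p_x − 4·p_y)/p_x, and y* = 4 + 0.2·(…)/p_y.
Discretionary income = 161 − 15·6 − 4·10.75 = 28; y* = 4 + 0.2·28/10.75 = 4.5209.
At I' = 523.25: y* = 11.2605. Change: 11.2605 − 4.5209 = 6.7395.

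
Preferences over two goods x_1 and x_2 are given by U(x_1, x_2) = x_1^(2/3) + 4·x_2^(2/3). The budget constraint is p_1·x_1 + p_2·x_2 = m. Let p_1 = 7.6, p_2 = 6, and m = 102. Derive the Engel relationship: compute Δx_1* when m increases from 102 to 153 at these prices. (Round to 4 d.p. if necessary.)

MU_x_1 ∝ x_1^(-1/3), MU_x_2 ∝ 4·x_2^(-1/3), so MRS = (1/4)·(x_2/x_1)^(1/3) = p_1/p_2.
Hence x_2/x_1 = (4·p_1/p_2)^(1/(1/3)), i.e. raised to the 3 power.
With the ratio pinned down, the budget gives x_1* = m/(p_1 + p_2·(x_2/x_1)) and x_2* = (x_2/x_1)·x_1*.
Numerically x_2/x_1 = 130.066963, so x_1* = 102/(7.6 + 6·130.066963) = 0.1294.
At m' = 153: x_1* = 0.1942. Change: 0.1942 − 0.1294 = 0.0647.

Δx_1* = 0.0647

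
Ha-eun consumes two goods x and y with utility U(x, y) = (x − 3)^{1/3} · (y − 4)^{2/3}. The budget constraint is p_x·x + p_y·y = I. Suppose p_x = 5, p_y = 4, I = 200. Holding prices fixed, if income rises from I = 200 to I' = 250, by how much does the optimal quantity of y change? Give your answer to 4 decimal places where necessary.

Δy* = 8.3333

Let x' = x−3, y' = y−4. MRS = (1/2)·y'/x' = p_x/p_y.
After buying the subsistence bundle (3, 4), a share 1/3 of the remaining income goes to x: x* = 3 + 1/3·(I − 3p_x − 4p_y)/p_x.
Discretionary income = 200 − 3·5 − 4·4 = 169; y* = 4 + 2/3·169/4 = 32.1667.
At I' = 250: y* = 40.5. Change: 40.5 − 32.1667 = 8.3333.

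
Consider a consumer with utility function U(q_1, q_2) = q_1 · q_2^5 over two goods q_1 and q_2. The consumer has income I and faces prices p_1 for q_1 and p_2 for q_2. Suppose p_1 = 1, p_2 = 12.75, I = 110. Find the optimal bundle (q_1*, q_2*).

The MRS is (1/5)·q_2/q_1. Set MRS = p_1/p_2.
Rearranging, p_2·q_2 = 5·p_1·q_1. Substituting into the budget gives p_1·q_1·(1 + 5) = I.
Demand: q_1*(p_1,p_2,I) = 1/6·I/p_1 and q_2* = 5/6·I/p_2.
At p_1=1, p_2=12.75, I=110: q_1* = 1/6·110/1 = 18.3333, q_2* = 7.1895.

q_1* = 18.3333, q_2* = 7.1895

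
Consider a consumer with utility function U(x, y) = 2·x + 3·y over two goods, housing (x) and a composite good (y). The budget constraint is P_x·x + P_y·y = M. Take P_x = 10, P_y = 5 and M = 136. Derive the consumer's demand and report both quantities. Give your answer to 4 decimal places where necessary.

x* = 0, y* = 27.2

Perfect substitutes: compare marginal utility per dollar. 2/P_x vs 3/P_y → 0.2 vs 0.6.
y gives more utility per dollar, so spend all income on y: y* = M/P_y, x* = 0.
Numerically: x* = 0, y* = 27.2.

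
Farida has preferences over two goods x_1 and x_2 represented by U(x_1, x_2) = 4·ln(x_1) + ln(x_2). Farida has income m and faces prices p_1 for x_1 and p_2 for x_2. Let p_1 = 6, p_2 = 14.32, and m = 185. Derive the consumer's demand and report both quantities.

x_1* = 24.6667, x_2* = 2.5838

MU_x_1/MU_x_2 = (4·x_2)/(x_1); tangency sets this equal to p_1/p_2.
Rearranging, p_2·x_2 = (1/4)·p_1·x_1. Substituting into the budget gives p_1·x_1·(1 + (1/4)) = m.
Demand: x_1*(p_1,p_2,m) = 0.8·m/p_1 and x_2* = 0.2·m/p_2.
At p_1=6, p_2=14.32, m=185: x_1* = 0.8·185/6 = 24.6667, x_2* = 2.5838.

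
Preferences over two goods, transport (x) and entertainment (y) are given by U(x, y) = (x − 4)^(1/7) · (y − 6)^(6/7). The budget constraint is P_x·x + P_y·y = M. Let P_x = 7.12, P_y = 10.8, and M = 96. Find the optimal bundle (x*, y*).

x* = 4.0546, y* = 6.2159

Let x' = x−4, y' = y−6. MRS = (1/6)·y'/x' = P_x/P_y.
After buying the subsistence bundle (4, 6), a share 1/7 of the remaining income goes to x: x* = 4 + 1/7·(M − 4P_x − 6P_y)/P_x.
Discretionary income = 96 − 4·7.12 − 6·10.8 = 2.72; x* = 4 + 1/7·2.72/7.12 = 4.0546; y* = 6 + 6/7·2.72/10.8 = 6.2159.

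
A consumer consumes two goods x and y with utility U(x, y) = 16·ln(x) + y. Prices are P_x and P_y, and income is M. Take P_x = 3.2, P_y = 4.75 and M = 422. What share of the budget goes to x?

MU_x = 16/x, MU_y = 1. Tangency: 16/x = P_x/P_y.
So x*(P_x,P_y) = 16·P_y/P_x, independent of income; and y* = (M − 16·P_y)/P_y.
At the given prices: x* = 16·4.75/3.2 = 23.75, and y* = 72.8421.
Expenditure on x: 3.2·23.75 = 76; share = 0.1801.

share on x = 0.1801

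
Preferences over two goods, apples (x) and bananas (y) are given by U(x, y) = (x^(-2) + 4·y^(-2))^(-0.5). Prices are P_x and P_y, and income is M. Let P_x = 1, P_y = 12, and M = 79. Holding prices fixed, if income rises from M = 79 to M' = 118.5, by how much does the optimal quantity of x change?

Δx* = 4.238

Substitute y = (y/x)·x into the budget: x* = M/(P_x + P_y·(y/x)).
Numerically y/x = 0.693361, so x* = 79/(1 + 12·0.693361) = 8.4761.
At M' = 118.5: x* = 12.7141. Change: 12.7141 − 8.4761 = 4.238.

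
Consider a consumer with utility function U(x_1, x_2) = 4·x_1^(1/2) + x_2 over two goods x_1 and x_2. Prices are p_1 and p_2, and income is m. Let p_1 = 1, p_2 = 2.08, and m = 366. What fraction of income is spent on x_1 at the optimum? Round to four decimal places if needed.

share on x_1 = 0.0473

MU_x_1 = 2/√x_1, MU_x_2 = 1. Tangency: 2/√x_1 = p_1/p_2.
Solve: √x_1 = 2·p_2/p_1, so x_1*(p_1,p_2) = (2·p_2/p_1)², and x_2* = (m − p_1·x_1*)/p_2.
Plugging in: x_1* = (2·2.08/1)² = 17.3056, x_2* = 167.6415.
Expenditure on x_1: 1·17.3056 = 17.3056; share = 0.0473.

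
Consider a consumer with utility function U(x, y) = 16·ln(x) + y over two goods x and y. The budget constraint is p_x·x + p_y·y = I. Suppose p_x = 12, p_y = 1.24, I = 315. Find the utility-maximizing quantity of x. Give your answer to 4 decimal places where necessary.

x* = 1.6533

So x*(p_x,p_y) = 16·p_y/p_x, independent of income; and y* = (I − 16·p_y)/p_y.
At the given prices: x* = 16·1.24/12 = 1.6533.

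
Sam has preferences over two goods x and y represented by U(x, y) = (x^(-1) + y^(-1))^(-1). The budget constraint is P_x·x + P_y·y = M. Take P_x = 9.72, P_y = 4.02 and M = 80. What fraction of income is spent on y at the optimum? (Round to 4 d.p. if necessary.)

MRS = MU_x/MU_y = (y/x)^(2). Set equal to P_x/P_y.
Solve for the ratio: y/x = [P_x/P_y]^(0.5).
Substitute y = (y/x)·x into the budget: x* = M/(P_x + P_y·(y/x)).
Numerically y/x = 1.554963, so x* = 80/(9.72 + 4.02·1.554963) = 5.0091 and y* = 1.554963·5.0091 = 7.789.
Expenditure on y: 4.02·7.789 = 31.3116; share = 0.3914.

share on y = 0.3914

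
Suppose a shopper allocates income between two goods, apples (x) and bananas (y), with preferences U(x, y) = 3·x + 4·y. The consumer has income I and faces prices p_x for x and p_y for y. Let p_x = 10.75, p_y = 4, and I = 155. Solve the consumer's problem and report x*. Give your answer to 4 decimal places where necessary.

Linear utility — the consumer picks whichever good has higher MU/price: 3/10.75 = 0.2791 vs 4/4 = 1.
y gives more utility per dollar, so spend all income on y: y* = I/p_y, x* = 0.
Numerically: x* = 0, y* = 38.75.

x* = 0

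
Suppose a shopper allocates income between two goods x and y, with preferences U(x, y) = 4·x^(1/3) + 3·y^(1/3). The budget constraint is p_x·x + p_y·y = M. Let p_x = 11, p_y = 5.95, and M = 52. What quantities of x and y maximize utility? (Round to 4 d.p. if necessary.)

x* = 2.5103, y* = 4.0986

From the CES first-order condition, (4/3)·(y/x)^(2/3) = p_x/p_y.
Solve for the ratio: y/x = [(3/4)·p_x/p_y]^(1.5).
Substitute y = (y/x)·x into the budget: x* = M/(p_x + p_y·(y/x)).
Numerically y/x = 1.632697, so x* = 52/(11 + 5.95·1.632697) = 2.5103 and y* = 1.632697·2.5103 = 4.0986.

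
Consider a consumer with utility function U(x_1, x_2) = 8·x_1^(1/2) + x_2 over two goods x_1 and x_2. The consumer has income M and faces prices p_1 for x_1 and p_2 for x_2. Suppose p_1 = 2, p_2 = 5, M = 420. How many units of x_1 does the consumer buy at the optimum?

x_1* = 100

Set MRS = p_1/p_2: 4·x_1^(−1/2) = p_1/p_2.
Thus x_1* = (4·p_2/p_1)² — independent of M — with the rest of income spent on x_2.
Plugging in: x_1* = (4·5/2)² = 100.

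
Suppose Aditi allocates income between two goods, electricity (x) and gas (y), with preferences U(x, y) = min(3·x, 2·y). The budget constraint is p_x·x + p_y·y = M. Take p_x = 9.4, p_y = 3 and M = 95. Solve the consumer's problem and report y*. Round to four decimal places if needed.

Demand: x*(p_x,p_y,M) = 2·M/(2·p_x + 3·p_y), y* = 3·M/(2·p_x + 3·p_y).
Here 2·9.4 + 3·3 = 27.8, giving y* = 10.2518.

y* = 10.2518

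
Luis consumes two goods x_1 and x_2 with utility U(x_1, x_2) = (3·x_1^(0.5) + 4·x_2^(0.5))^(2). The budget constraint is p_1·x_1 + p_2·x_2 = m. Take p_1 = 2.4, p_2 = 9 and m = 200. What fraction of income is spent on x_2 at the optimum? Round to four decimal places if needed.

share on x_2 = 0.3216

Substitute x_2 = (x_2/x_1)·x_1 into the budget: x_1* = m/(p_1 + p_2·(x_2/x_1)).
Numerically x_2/x_1 = 0.12642, so x_1* = 200/(2.4 + 9·0.12642) = 56.5327 and x_2* = 0.12642·56.5327 = 7.1468.
Expenditure on x_2: 9·7.1468 = 64.3216; share = 0.3216.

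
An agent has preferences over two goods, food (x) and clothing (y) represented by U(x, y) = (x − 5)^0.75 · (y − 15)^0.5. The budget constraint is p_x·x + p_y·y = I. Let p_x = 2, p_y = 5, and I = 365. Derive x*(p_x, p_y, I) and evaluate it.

MRS = (3/2)·(y−15)/(x−5). Tangency with p_x/p_y gives y−15 = (2/3)·(p_x/p_y)·(x−5).
Substituting into the budget: x* = 5 + 0.6·(I − 5·p_x − 15·p_y)/p_x, and y* = 15 + 0.4·(…)/p_y.
Discretionary income = 365 − 5·2 − 15·5 = 280; x* = 5 + 0.6·280/2 = 89.

x* = 89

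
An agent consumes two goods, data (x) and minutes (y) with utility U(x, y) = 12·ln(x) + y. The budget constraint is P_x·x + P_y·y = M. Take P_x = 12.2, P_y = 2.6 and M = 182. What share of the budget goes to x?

share on x = 0.1714

MU_x = 12/x, MU_y = 1. Tangency: 12/x = P_x/P_y.
So x*(P_x,P_y) = 12·P_y/P_x, independent of income; and y* = (M − 12·P_y)/P_y.
At the given prices: x* = 12·2.6/12.2 = 2.5574, and y* = 58.
Expenditure on x: 12.2·2.5574 = 31.2; share = 0.1714.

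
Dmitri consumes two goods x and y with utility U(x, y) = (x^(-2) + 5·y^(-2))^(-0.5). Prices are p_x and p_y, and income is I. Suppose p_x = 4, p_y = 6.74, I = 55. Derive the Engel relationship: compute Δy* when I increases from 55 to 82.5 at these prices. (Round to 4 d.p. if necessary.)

MU_x ∝ x^(-3), MU_y ∝ 5·y^(-3), so MRS = (1/5)·(y/x)^(3) = p_x/p_y.
Hence y/x = (5·p_x/p_y)^(1/(3)), i.e. raised to the 1/3 power.
Substitute y = (y/x)·x into the budget: x* = I/(p_x + p_y·(y/x)).
Numerically y/x = 1.437, so x* = 55/(4 + 6.74·1.437) = 4.0189 and y* = 1.437·4.0189 = 5.7751.
At I' = 82.5: y* = 8.6627. Change: 8.6627 − 5.7751 = 2.8876.

Δy* = 2.8876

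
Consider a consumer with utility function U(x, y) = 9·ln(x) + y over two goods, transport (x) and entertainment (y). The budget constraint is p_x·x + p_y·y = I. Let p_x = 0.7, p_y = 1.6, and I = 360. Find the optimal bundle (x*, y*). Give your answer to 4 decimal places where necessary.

So x*(p_x,p_y) = 9·p_y/p_x, independent of income; and y* = (I − 9·p_y)/p_y.
At the given prices: x* = 9·1.6/0.7 = 20.5714, and y* = 216.

x* = 20.5714, y* = 216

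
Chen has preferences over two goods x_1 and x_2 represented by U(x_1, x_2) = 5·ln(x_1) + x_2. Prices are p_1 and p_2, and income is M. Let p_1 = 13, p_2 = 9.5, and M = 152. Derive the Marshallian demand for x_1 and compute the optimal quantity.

x_1* = 3.6538

So x_1*(p_1,p_2) = 5·p_2/p_1, independent of income; and x_2* = (M − 5·p_2)/p_2.
At the given prices: x_1* = 5·9.5/13 = 3.6538.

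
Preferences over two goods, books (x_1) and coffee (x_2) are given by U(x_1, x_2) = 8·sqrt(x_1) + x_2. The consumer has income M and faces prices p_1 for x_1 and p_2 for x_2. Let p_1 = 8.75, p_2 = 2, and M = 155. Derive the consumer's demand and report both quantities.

x_1* = 0.8359, x_2* = 73.8429

Utility is quasi-linear in x_2; the FOC for x_1 is 4/√x_1 = p_1/p_2.
Thus x_1* = (4·p_2/p_1)² — independent of M — with the rest of income spent on x_2.
Plugging in: x_1* = (4·2/8.75)² = 0.8359, x_2* = 73.8429.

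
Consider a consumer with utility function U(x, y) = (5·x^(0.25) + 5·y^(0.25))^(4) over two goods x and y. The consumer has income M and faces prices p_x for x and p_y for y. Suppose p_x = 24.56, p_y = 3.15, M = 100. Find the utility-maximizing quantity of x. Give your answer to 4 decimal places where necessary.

x* = 1.365

Substitute y = (y/x)·x into the budget: x* = M/(p_x + p_y·(y/x)).
Numerically y/x = 15.460507, so x* = 100/(24.56 + 3.15·15.460507) = 1.365.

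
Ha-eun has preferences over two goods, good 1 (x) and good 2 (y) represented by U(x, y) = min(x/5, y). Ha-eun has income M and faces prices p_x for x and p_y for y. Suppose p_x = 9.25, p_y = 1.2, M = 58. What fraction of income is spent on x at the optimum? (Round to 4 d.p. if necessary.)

share on x = 0.9747

Here 5·9.25 + 1.2 = 47.45, giving x* = 6.1117 and y* = 1.2223.
Expenditure on x: 9.25·6.1117 = 56.5332; share = 0.9747.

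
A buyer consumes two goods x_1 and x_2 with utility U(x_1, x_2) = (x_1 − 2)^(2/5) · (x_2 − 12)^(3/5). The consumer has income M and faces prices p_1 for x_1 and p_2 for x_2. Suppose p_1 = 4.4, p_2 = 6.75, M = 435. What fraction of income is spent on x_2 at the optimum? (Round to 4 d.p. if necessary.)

This is Cobb-Douglas in (x_1−2, x_2−12): tangency gives 0.4·p_2·(x_2−12) = 0.6·p_1·(x_1−2).
After buying the subsistence bundle (2, 12), a share 0.4 of the remaining income goes to x_1: x_1* = 2 + 0.4·(M − 2p_1 − 12p_2)/p_1.
Discretionary income = 435 − 2·4.4 − 12·6.75 = 345.2; x_1* = 2 + 0.4·345.2/4.4 = 33.3818; x_2* = 12 + 0.6·345.2/6.75 = 42.6844.
Expenditure on x_2: 6.75·42.6844 = 288.12; share = 0.6623.

share on x_2 = 0.6623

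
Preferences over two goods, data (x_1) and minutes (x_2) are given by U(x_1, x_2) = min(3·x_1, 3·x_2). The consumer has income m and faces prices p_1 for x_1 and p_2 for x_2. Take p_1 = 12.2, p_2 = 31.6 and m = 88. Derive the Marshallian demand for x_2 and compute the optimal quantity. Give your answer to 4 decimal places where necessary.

x_2* = 2.0091

With perfect complements, no substitution: consume in ratio x_1:x_2 = 3:3.
Budget: p_1·x_1 + p_2·x_1 = m, so (3·p_1 + 3·p_2)·x_1 = 3·m.
Demand: x_1*(p_1,p_2,m) = 3·m/(3·p_1 + 3·p_2), x_2* = 3·m/(3·p_1 + 3·p_2).
Here 3·12.2 + 3·31.6 = 131.4, giving x_2* = 2.0091.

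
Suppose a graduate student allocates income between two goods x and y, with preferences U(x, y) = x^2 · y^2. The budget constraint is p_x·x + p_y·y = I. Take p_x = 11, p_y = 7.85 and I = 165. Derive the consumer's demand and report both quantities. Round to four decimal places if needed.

Tangency: MRS = y/x = p_x/p_y.
Rearranging, p_y·y = p_x·x. Substituting into the budget gives p_x·x·(1 + 1) = I.
Demand: x*(p_x,p_y,I) = 0.5·I/p_x and y* = 0.5·I/p_y.
At p_x=11, p_y=7.85, I=165: x* = 0.5·165/11 = 7.5, y* = 10.5096.

x* = 7.5, y* = 10.5096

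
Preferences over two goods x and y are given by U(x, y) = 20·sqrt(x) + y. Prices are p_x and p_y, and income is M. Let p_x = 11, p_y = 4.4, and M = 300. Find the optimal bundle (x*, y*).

x* = 16, y* = 28.1818

Solve: √x = 10·p_y/p_x, so x*(p_x,p_y) = (10·p_y/p_x)², and y* = (M − p_x·x*)/p_y.
Plugging in: x* = (10·4.4/11)² = 16, y* = 28.1818.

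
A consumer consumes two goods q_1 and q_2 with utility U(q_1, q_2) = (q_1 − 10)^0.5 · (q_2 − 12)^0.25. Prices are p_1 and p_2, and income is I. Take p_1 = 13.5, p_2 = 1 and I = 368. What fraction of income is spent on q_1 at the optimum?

share on q_1 = 0.7672

Substituting into the budget: q_1* = 10 + 2/3·(I − 10·p_1 − 12·p_2)/p_1, and q_2* = 12 + 1/3·(…)/p_2.
Discretionary income = 368 − 10·13.5 − 12·1 = 221; q_1* = 10 + 2/3·221/13.5 = 20.9136; q_2* = 12 + 1/3·221/1 = 85.6667.
Expenditure on q_1: 13.5·20.9136 = 282.3333; share = 0.7672.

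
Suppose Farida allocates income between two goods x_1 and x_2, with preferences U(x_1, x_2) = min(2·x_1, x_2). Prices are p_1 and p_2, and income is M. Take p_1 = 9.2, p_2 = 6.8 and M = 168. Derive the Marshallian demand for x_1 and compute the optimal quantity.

With perfect complements, no substitution: consume in ratio x_1:x_2 = 1:2.
Budget: p_1·x_1 + p_2·2·x_1 = M, so (p_1 + 2·p_2)·x_1 = M.
Demand: x_1*(p_1,p_2,M) = M/(p_1 + 2·p_2), x_2* = 2·M/(p_1 + 2·p_2).
Here 9.2 + 2·6.8 = 22.8, giving x_1* = 7.3684.

x_1* = 7.3684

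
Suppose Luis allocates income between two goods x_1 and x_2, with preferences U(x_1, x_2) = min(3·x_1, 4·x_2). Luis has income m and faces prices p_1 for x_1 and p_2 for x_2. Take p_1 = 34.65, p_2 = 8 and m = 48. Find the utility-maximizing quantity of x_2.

x_2* = 0.8856

Leontief preferences: the optimum is at the kink where x_1/4 = x_2/3, i.e. x_2 = (3/4)·x_1.
Budget: p_1·x_1 + p_2·(3/4)·x_1 = m, so (4·p_1 + 3·p_2)·x_1 = 4·m.
Demand: x_1*(p_1,p_2,m) = 4·m/(4·p_1 + 3·p_2), x_2* = 3·m/(4·p_1 + 3·p_2).
Here 4·34.65 + 3·8 = 162.6, giving x_2* = 0.8856.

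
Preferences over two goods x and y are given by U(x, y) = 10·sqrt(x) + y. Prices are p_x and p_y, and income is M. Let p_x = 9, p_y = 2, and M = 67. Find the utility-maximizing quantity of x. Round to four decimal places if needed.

Set MRS = p_x/p_y: 5·x^(−1/2) = p_x/p_y.
Thus x* = (5·p_y/p_x)² — independent of M — with the rest of income spent on y.
Plugging in: x* = (5·2/9)² = 1.2346.

x* = 1.2346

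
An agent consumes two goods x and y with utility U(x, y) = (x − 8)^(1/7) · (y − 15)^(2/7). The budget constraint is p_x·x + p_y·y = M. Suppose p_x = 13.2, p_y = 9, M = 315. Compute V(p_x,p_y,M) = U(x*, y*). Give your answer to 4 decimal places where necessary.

V = 1.782

Let x' = x−8, y' = y−15. MRS = (1/2)·y'/x' = p_x/p_y.
Substituting into the budget: x* = 8 + 1/3·(M − 8·p_x − 15·p_y)/p_x, and y* = 15 + 2/3·(…)/p_y.
Discretionary income = 315 − 8·13.2 − 15·9 = 74.4; x* = 8 + 1/3·74.4/13.2 = 9.8788; y* = 15 + 2/3·74.4/9 = 20.5111.
Utility at the optimum: U(9.8788, 20.5111) = 1.782.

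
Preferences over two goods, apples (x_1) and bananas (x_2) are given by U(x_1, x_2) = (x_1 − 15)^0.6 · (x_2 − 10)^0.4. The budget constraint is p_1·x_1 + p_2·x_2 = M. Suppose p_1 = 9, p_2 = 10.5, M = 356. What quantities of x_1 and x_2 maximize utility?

x_1* = 22.7333, x_2* = 14.419

MRS = (3/2)·(x_2−10)/(x_1−15). Tangency with p_1/p_2 gives x_2−10 = (2/3)·(p_1/p_2)·(x_1−15).
Substituting into the budget: x_1* = 15 + 0.6·(M − 15·p_1 − 10·p_2)/p_1, and x_2* = 10 + 0.4·(…)/p_2.
Discretionary income = 356 − 15·9 − 10·10.5 = 116; x_1* = 15 + 0.6·116/9 = 22.7333; x_2* = 10 + 0.4·116/10.5 = 14.419.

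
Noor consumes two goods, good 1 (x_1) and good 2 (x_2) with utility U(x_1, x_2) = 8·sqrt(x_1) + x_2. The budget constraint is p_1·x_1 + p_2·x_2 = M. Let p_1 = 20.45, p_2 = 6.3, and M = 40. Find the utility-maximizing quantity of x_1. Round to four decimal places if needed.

x_1* = 1.5185

Utility is quasi-linear in x_2; the FOC for x_1 is 4/√x_1 = p_1/p_2.
Thus x_1* = (4·p_2/p_1)² — independent of M — with the rest of income spent on x_2.
Plugging in: x_1* = (4·6.3/20.45)² = 1.5185.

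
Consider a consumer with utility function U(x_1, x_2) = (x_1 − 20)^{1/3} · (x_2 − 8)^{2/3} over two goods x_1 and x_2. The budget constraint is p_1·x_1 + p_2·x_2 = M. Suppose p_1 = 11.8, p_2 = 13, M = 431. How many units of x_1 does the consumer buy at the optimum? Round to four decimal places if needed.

MRS = (1/2)·(x_2−8)/(x_1−20). Tangency with p_1/p_2 gives x_2−8 = 2·(p_1/p_2)·(x_1−20).
After buying the subsistence bundle (20, 8), a share 1/3 of the remaining income goes to x_1: x_1* = 20 + 1/3·(M − 20p_1 − 8p_2)/p_1.
Discretionary income = 431 − 20·11.8 − 8·13 = 91; x_1* = 20 + 1/3·91/11.8 = 22.5706.

x_1* = 22.5706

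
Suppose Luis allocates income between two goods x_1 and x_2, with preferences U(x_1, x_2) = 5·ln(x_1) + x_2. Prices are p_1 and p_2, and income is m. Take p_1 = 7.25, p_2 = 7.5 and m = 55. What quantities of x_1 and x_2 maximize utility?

Set MRS = p_1/p_2: (5/x_1)/1 = p_1/p_2.
So x_1*(p_1,p_2) = 5·p_2/p_1, independent of income; and x_2* = (m − 5·p_2)/p_2.
At the given prices: x_1* = 5·7.5/7.25 = 5.1724, and x_2* = 2.3333.

x_1* = 5.1724, x_2* = 2.3333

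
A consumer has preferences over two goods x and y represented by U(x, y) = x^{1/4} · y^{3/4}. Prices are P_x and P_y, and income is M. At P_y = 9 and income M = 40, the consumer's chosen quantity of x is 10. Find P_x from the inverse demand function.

MU_x/MU_y = (0.25·y)/(0.75·x); tangency sets this equal to P_x/P_y.
Rearranging, P_y·y = 3·P_x·x. Substituting into the budget gives P_x·x·(1 + 3) = M.
Demand: x*(P_x,P_y,M) = 0.25·M/P_x and y* = 0.75·M/P_y.
Set x* = 10 in the demand function and solve for P_x: P_x = 1.

P_x = 1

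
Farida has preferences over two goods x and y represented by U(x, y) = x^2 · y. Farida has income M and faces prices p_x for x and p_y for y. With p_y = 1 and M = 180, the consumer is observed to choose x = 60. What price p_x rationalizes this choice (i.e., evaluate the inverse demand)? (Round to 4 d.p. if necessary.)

p_x = 2

MU_x/MU_y = (2·y)/(x); tangency sets this equal to p_x/p_y.
So 2·p_y·y = p_x·x; combined with the budget, a share 2/3 of income goes to x.
Demand: x*(p_x,p_y,M) = 2/3·M/p_x and y* = 1/3·M/p_y.
Set x* = 60 in the demand function and solve for p_x: p_x = 2.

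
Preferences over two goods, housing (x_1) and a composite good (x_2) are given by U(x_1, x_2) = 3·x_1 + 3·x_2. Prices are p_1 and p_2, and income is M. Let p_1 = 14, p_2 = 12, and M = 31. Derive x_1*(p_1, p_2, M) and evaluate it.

Perfect substitutes: compare marginal utility per dollar. 3/p_1 vs 3/p_2 → 0.2143 vs 0.25.
x_2 gives more utility per dollar, so spend all income on x_2: x_2* = M/p_2, x_1* = 0.
Numerically: x_1* = 0, x_2* = 2.5833.

x_1* = 0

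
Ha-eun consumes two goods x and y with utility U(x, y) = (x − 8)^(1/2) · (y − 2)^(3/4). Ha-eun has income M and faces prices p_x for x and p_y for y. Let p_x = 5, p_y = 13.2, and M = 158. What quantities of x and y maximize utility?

Substituting into the budget: x* = 8 + 0.4·(M − 8·p_x − 2·p_y)/p_x, and y* = 2 + 0.6·(…)/p_y.
Discretionary income = 158 − 8·5 − 2·13.2 = 91.6; x* = 8 + 0.4·91.6/5 = 15.328; y* = 2 + 0.6·91.6/13.2 = 6.1636.

x* = 15.328, y* = 6.1636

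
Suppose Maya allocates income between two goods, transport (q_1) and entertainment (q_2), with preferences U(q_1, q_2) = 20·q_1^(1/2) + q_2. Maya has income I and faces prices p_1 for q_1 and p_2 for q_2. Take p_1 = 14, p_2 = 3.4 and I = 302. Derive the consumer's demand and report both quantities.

MU_q_1 = 10/√q_1, MU_q_2 = 1. Tangency: 10/√q_1 = p_1/p_2.
Solve: √q_1 = 10·p_2/p_1, so q_1*(p_1,p_2) = (10·p_2/p_1)², and q_2* = (I − p_1·q_1*)/p_2.
Plugging in: q_1* = (10·3.4/14)² = 5.898, q_2* = 64.5378.

q_1* = 5.898, q_2* = 64.5378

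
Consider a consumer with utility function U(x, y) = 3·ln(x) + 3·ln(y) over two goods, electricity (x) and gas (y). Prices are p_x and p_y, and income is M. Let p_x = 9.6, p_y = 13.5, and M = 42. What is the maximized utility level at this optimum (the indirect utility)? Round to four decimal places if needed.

V = 3.6738

MU_x/MU_y = (3·y)/(3·x); tangency sets this equal to p_x/p_y.
Rearranging, p_y·y = p_x·x. Substituting into the budget gives p_x·x·(1 + 1) = M.
Demand: x*(p_x,p_y,M) = 0.5·M/p_x and y* = 0.5·M/p_y.
At p_x=9.6, p_y=13.5, M=42: x* = 0.5·42/9.6 = 2.1875, y* = 1.5556.
Utility at the optimum: U(2.1875, 1.5556) = 3.6738.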